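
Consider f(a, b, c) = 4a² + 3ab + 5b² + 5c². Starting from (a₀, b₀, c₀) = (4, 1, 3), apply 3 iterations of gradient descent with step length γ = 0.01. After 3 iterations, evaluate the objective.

66.028562876968

∇f = (8a + 3b, 3a + 10b, 10c)
(a₁, b₁, c₁) = (4, 1, 3) − 0.01·(35, 22, 30) = (3.65, 0.78, 2.7)
(a₂, b₂, c₂) = (3.65, 0.78, 2.7) − 0.01·(31.54, 18.75, 27) = (3.3346, 0.5925, 2.43)
(a₃, b₃, c₃) = (3.3346, 0.5925, 2.43) − 0.01·(28.4543, 15.9288, 24.3) = (3.050057, 0.433212, 2.187)
f(3.050057, 0.433212, 2.187) = 66.028562876968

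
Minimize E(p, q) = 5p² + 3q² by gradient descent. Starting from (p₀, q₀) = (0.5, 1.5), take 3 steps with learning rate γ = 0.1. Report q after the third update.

∇E = (10p, 6q)
(p₁, q₁) = (0.5, 1.5) − 0.1·(5, 9) = (0, 0.6)
(p₂, q₂) = (0, 0.6) − 0.1·(0, 3.6) = (0, 0.24)
(p₃, q₃) = (0, 0.24) − 0.1·(0, 1.44) = (0, 0.096)
q = 0.096

0.096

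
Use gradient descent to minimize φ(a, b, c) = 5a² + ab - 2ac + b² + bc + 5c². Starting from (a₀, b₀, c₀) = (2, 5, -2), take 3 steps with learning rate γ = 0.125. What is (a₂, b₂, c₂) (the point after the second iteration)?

(0.03125, 2.96875, -0.96875)

∇φ = (10a + b - 2c, a + 2b + c, -2a + b + 10c)
(a₁, b₁, c₁) = (2, 5, -2) − 0.125·(29, 10, -19) = (-1.625, 3.75, 0.375)
(a₂, b₂, c₂) = (-1.625, 3.75, 0.375) − 0.125·(-13.25, 6.25, 10.75) = (0.03125, 2.96875, -0.96875)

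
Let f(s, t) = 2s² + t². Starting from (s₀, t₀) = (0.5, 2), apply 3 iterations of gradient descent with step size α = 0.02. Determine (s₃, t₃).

(0.389344, 1.769472)

∇f = (4s, 2t)
(s₁, t₁) = (0.5, 2) − 0.02·(2, 4) = (0.46, 1.92)
(s₂, t₂) = (0.46, 1.92) − 0.02·(1.84, 3.84) = (0.4232, 1.8432)
(s₃, t₃) = (0.4232, 1.8432) − 0.02·(1.6928, 3.6864) = (0.389344, 1.769472)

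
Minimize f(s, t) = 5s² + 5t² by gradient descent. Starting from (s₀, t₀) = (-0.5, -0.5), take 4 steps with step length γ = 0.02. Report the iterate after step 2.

∇f = (10s, 10t)
Step 1: at (-0.5, -0.5), ∇f = (-5, -5) → (-0.5, -0.5) − 0.02·(-5, -5) = (-0.4, -0.4)
Step 2: at (-0.4, -0.4), ∇f = (-4, -4) → (-0.4, -0.4) − 0.02·(-4, -4) = (-0.32, -0.32)

(-0.32, -0.32)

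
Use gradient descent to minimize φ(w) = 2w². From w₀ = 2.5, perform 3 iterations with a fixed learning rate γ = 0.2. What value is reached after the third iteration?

0.02

φ′(w) = 4w
w₁ = 2.5 − 0.2·10 = 0.5
w₂ = 0.5 − 0.2·2 = 0.1
w₃ = 0.1 − 0.2·0.4 = 0.02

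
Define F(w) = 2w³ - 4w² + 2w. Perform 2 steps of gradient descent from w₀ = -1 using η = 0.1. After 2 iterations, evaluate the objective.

-1764.397043712

F′(w) = 6w² - 8w + 2
Step 1: F′(-1) = 16; w₁ = -1 − 0.1·16 = -2.6
Step 2: F′(-2.6) = 63.36; w₂ = -2.6 − 0.1·63.36 = -8.936
F(-8.936) = -1764.397043712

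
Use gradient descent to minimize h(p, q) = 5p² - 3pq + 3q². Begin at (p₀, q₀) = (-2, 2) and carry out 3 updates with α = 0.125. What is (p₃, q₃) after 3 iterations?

(0.25390625, -0.05078125)

∇h = (10p - 3q, -3p + 6q)
(p₁, q₁) = (-2, 2) − 0.125·(-26, 18) = (1.25, -0.25)
(p₂, q₂) = (1.25, -0.25) − 0.125·(13.25, -5.25) = (-0.40625, 0.40625)
(p₃, q₃) = (-0.40625, 0.40625) − 0.125·(-5.28125, 3.65625) = (0.25390625, -0.05078125)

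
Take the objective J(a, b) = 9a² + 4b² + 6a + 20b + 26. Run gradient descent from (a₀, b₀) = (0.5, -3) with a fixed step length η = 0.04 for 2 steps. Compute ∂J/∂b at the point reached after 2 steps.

∇J = (18a + 6, 8b + 20)
(a₁, b₁) = (0.5, -3) − 0.04·(15, -4) = (-0.1, -2.84)
(a₂, b₂) = (-0.1, -2.84) − 0.04·(4.2, -2.72) = (-0.268, -2.7312)
∂J/∂b at (-0.268, -2.7312) = -1.8496

-1.8496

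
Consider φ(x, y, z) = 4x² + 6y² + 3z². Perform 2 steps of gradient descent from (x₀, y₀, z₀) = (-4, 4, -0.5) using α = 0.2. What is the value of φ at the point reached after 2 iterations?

377.0892

∇φ = (8x, 12y, 6z)
Step 1: at (-4, 4, -0.5), ∇φ = (-32, 48, -3) → (-4, 4, -0.5) − 0.2·(-32, 48, -3) = (2.4, -5.6, 0.1)
Step 2: at (2.4, -5.6, 0.1), ∇φ = (19.2, -67.2, 0.6) → (2.4, -5.6, 0.1) − 0.2·(19.2, -67.2, 0.6) = (-1.44, 7.84, -0.02)
φ(-1.44, 7.84, -0.02) = 377.0892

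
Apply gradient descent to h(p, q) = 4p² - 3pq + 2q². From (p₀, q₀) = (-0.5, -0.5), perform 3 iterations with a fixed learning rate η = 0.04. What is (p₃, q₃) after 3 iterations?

(-0.278272, -0.41856)

∇h = (8p - 3q, -3p + 4q)
Step 1: at (-0.5, -0.5), ∇h = (-2.5, -0.5) → (-0.5, -0.5) − 0.04·(-2.5, -0.5) = (-0.4, -0.48)
Step 2: at (-0.4, -0.48), ∇h = (-1.76, -0.72) → (-0.4, -0.48) − 0.04·(-1.76, -0.72) = (-0.3296, -0.4512)
Step 3: at (-0.3296, -0.4512), ∇h = (-1.2832, -0.816) → (-0.3296, -0.4512) − 0.04·(-1.2832, -0.816) = (-0.278272, -0.41856)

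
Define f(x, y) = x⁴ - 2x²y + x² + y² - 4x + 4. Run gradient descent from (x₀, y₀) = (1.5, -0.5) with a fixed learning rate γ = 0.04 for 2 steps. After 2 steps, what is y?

-0.195648

∇f = (4x³ - 4xy + 2x - 4, -2x² + 2y)
(x₁, y₁) = (1.5, -0.5) − 0.04·(15.5, -5.5) = (0.88, -0.28)
(x₂, y₂) = (0.88, -0.28) − 0.04·(1.471488, -2.1088) = (0.82114048, -0.195648)
y = -0.195648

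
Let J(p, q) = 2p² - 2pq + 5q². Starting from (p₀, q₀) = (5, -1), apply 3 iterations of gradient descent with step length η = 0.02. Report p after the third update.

∇J = (4p - 2q, -2p + 10q)
Step 1: at (5, -1), ∇J = (22, -20) → (5, -1) − 0.02·(22, -20) = (4.56, -0.6)
Step 2: at (4.56, -0.6), ∇J = (19.44, -15.12) → (4.56, -0.6) − 0.02·(19.44, -15.12) = (4.1712, -0.2976)
Step 3: at (4.1712, -0.2976), ∇J = (17.28, -11.3184) → (4.1712, -0.2976) − 0.02·(17.28, -11.3184) = (3.8256, -0.071232)
p = 3.8256

3.8256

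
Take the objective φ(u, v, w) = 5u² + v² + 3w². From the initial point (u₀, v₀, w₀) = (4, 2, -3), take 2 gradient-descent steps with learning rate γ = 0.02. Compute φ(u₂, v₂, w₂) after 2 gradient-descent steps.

52.35716096

∇φ = (10u, 2v, 6w)
(u₁, v₁, w₁) = (4, 2, -3) − 0.02·(40, 4, -18) = (3.2, 1.92, -2.64)
(u₂, v₂, w₂) = (3.2, 1.92, -2.64) − 0.02·(32, 3.84, -15.84) = (2.56, 1.8432, -2.3232)
φ(2.56, 1.8432, -2.3232) = 52.35716096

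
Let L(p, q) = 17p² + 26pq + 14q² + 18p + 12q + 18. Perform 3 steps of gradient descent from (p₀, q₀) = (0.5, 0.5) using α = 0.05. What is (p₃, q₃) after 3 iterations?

(-5.7055, -4.5895)

∇L = (34p + 26q + 18, 26p + 28q + 12)
Step 1: at (0.5, 0.5), ∇L = (48, 39) → (0.5, 0.5) − 0.05·(48, 39) = (-1.9, -1.45)
Step 2: at (-1.9, -1.45), ∇L = (-84.3, -78) → (-1.9, -1.45) − 0.05·(-84.3, -78) = (2.315, 2.45)
Step 3: at (2.315, 2.45), ∇L = (160.41, 140.79) → (2.315, 2.45) − 0.05·(160.41, 140.79) = (-5.7055, -4.5895)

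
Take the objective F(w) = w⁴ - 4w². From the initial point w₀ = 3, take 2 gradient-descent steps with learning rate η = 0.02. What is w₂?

1.34720256

F′(w) = 4w³ - 8w
w₁ = 3 − 0.02·84 = 1.32
w₂ = 1.32 − 0.02·(-1.360128) = 1.34720256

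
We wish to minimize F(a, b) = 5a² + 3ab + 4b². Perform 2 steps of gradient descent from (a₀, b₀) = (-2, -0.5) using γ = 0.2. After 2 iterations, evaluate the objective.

93.8816

∇F = (10a + 3b, 3a + 8b)
(a₁, b₁) = (-2, -0.5) − 0.2·(-21.5, -10) = (2.3, 1.5)
(a₂, b₂) = (2.3, 1.5) − 0.2·(27.5, 18.9) = (-3.2, -2.28)
F(-3.2, -2.28) = 93.8816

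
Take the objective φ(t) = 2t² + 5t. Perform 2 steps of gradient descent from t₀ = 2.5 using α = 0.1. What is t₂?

φ′(t) = 4t + 5
Step 1: φ′(2.5) = 15; t₁ = 2.5 − 0.1·15 = 1
Step 2: φ′(1) = 9; t₂ = 1 − 0.1·9 = 0.1

0.1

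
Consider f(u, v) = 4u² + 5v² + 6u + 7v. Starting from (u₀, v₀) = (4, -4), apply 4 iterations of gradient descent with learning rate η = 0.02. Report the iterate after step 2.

∇f = (8u + 6, 10v + 7)
Step 1: at (4, -4), ∇f = (38, -33) → (4, -4) − 0.02·(38, -33) = (3.24, -3.34)
Step 2: at (3.24, -3.34), ∇f = (31.92, -26.4) → (3.24, -3.34) − 0.02·(31.92, -26.4) = (2.6016, -2.812)

(2.6016, -2.812)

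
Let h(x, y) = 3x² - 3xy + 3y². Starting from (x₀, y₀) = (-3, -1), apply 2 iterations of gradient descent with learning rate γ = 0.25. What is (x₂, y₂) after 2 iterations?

(-1.6875, 1.4375)

∇h = (6x - 3y, -3x + 6y)
Step 1: at (-3, -1), ∇h = (-15, 3) → (-3, -1) − 0.25·(-15, 3) = (0.75, -1.75)
Step 2: at (0.75, -1.75), ∇h = (9.75, -12.75) → (0.75, -1.75) − 0.25·(9.75, -12.75) = (-1.6875, 1.4375)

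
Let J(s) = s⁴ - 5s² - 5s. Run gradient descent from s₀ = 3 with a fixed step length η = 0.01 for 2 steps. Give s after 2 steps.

2.07911668

J′(s) = 4s³ - 10s - 5
s₁ = 3 − 0.01·73 = 2.27
s₂ = 2.27 − 0.01·19.088332 = 2.07911668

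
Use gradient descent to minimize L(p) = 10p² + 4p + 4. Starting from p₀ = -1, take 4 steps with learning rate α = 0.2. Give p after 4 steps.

L′(p) = 20p + 4
p₁ = -1 − 0.2·(-16) = 2.2
p₂ = 2.2 − 0.2·48 = -7.4
p₃ = -7.4 − 0.2·(-144) = 21.4
p₄ = 21.4 − 0.2·432 = -65

-65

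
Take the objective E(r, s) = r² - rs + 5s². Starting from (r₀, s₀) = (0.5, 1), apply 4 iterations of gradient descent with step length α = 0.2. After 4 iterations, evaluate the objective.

∇E = (2r - s, -r + 10s)
Step 1: at (0.5, 1), ∇E = (0, 9.5) → (0.5, 1) − 0.2·(0, 9.5) = (0.5, -0.9)
Step 2: at (0.5, -0.9), ∇E = (1.9, -9.5) → (0.5, -0.9) − 0.2·(1.9, -9.5) = (0.12, 1)
Step 3: at (0.12, 1), ∇E = (-0.76, 9.88) → (0.12, 1) − 0.2·(-0.76, 9.88) = (0.272, -0.976)
Step 4: at (0.272, -0.976), ∇E = (1.52, -10.032) → (0.272, -0.976) − 0.2·(1.52, -10.032) = (-0.032, 1.0304)
E(-0.032, 1.0304) = 5.3426176

5.3426176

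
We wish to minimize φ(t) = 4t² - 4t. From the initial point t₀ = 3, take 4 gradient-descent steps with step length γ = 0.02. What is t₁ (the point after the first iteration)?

2.6

φ′(t) = 8t - 4
t₁ = 3 − 0.02·20 = 2.6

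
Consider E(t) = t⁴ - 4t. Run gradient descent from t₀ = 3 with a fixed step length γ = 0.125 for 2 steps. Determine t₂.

E′(t) = 4t³ - 4
Step 1: E′(3) = 104; t₁ = 3 − 0.125·104 = -10
Step 2: E′(-10) = -4004; t₂ = -10 − 0.125·(-4004) = 490.5

490.5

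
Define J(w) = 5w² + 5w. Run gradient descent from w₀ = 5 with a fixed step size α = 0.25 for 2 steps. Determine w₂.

11.875

J′(w) = 10w + 5
Step 1: J′(5) = 55; w₁ = 5 − 0.25·55 = -8.75
Step 2: J′(-8.75) = -82.5; w₂ = -8.75 − 0.25·(-82.5) = 11.875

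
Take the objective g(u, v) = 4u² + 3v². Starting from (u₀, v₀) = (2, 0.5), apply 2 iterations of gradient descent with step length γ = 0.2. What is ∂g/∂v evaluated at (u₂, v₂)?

0.12

∇g = (8u, 6v)
Step 1: at (2, 0.5), ∇g = (16, 3) → (2, 0.5) − 0.2·(16, 3) = (-1.2, -0.1)
Step 2: at (-1.2, -0.1), ∇g = (-9.6, -0.6) → (-1.2, -0.1) − 0.2·(-9.6, -0.6) = (0.72, 0.02)
∂g/∂v at (0.72, 0.02) = 0.12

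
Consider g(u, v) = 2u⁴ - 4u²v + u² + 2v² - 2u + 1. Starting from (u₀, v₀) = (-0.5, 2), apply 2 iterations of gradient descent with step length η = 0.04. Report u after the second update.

∇g = (8u³ - 8uv + 2u - 2, -4u² + 4v)
Step 1: at (-0.5, 2), ∇g = (4, 7) → (-0.5, 2) − 0.04·(4, 7) = (-0.66, 1.72)
Step 2: at (-0.66, 1.72), ∇g = (3.461632, 5.1376) → (-0.66, 1.72) − 0.04·(3.461632, 5.1376) = (-0.79846528, 1.514496)
u = -0.79846528

-0.79846528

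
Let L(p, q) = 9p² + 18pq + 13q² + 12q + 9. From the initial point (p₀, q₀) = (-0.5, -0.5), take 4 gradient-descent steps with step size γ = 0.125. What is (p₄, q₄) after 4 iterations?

(-78.40625, -100.78125)

∇L = (18p + 18q, 18p + 26q + 12)
Step 1: at (-0.5, -0.5), ∇L = (-18, -10) → (-0.5, -0.5) − 0.125·(-18, -10) = (1.75, 0.75)
Step 2: at (1.75, 0.75), ∇L = (45, 63) → (1.75, 0.75) − 0.125·(45, 63) = (-3.875, -7.125)
Step 3: at (-3.875, -7.125), ∇L = (-198, -243) → (-3.875, -7.125) − 0.125·(-198, -243) = (20.875, 23.25)
Step 4: at (20.875, 23.25), ∇L = (794.25, 992.25) → (20.875, 23.25) − 0.125·(794.25, 992.25) = (-78.40625, -100.78125)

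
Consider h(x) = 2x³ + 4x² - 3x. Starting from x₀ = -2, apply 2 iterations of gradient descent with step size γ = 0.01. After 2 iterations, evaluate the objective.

h′(x) = 6x² + 8x - 3
Step 1: h′(-2) = 5; x₁ = -2 − 0.01·5 = -2.05
Step 2: h′(-2.05) = 5.815; x₂ = -2.05 − 0.01·5.815 = -2.10815
h(-2.10815) = 5.36314868381325

5.36314868381325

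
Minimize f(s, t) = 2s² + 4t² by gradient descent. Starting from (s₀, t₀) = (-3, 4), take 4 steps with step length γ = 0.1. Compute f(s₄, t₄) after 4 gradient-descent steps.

0.30249472

∇f = (4s, 8t)
Step 1: at (-3, 4), ∇f = (-12, 32) → (-3, 4) − 0.1·(-12, 32) = (-1.8, 0.8)
Step 2: at (-1.8, 0.8), ∇f = (-7.2, 6.4) → (-1.8, 0.8) − 0.1·(-7.2, 6.4) = (-1.08, 0.16)
Step 3: at (-1.08, 0.16), ∇f = (-4.32, 1.28) → (-1.08, 0.16) − 0.1·(-4.32, 1.28) = (-0.648, 0.032)
Step 4: at (-0.648, 0.032), ∇f = (-2.592, 0.256) → (-0.648, 0.032) − 0.1·(-2.592, 0.256) = (-0.3888, 0.0064)
f(-0.3888, 0.0064) = 0.30249472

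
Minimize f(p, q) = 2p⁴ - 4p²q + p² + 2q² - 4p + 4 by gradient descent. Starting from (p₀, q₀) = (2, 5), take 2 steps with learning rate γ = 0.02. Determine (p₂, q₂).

(2.13555712, 4.956992)

∇f = (8p³ - 8pq + 2p - 4, -4p² + 4q)
Step 1: at (2, 5), ∇f = (-16, 4) → (2, 5) − 0.02·(-16, 4) = (2.32, 4.92)
Step 2: at (2.32, 4.92), ∇f = (9.222144, -1.8496) → (2.32, 4.92) − 0.02·(9.222144, -1.8496) = (2.13555712, 4.956992)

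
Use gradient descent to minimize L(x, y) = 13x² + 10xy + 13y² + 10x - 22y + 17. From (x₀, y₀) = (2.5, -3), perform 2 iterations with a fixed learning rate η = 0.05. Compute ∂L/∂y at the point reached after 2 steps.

-12

∇L = (26x + 10y + 10, 10x + 26y - 22)
(x₁, y₁) = (2.5, -3) − 0.05·(45, -75) = (0.25, 0.75)
(x₂, y₂) = (0.25, 0.75) − 0.05·(24, 0) = (-0.95, 0.75)
∂L/∂y at (-0.95, 0.75) = -12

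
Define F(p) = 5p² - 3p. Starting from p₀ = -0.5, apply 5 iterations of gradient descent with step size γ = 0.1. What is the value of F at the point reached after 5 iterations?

F′(p) = 10p - 3
Step 1: F′(-0.5) = -8; p₁ = -0.5 − 0.1·(-8) = 0.3
Step 2: F′(0.3) = 0; p₂ = 0.3 − 0.1·0 = 0.3
Step 3: F′(0.3) = 0; p₃ = 0.3 − 0.1·0 = 0.3
Step 4: F′(0.3) = 0; p₄ = 0.3 − 0.1·0 = 0.3
Step 5: F′(0.3) = 0; p₅ = 0.3 − 0.1·0 = 0.3
F(0.3) = -0.45

-0.45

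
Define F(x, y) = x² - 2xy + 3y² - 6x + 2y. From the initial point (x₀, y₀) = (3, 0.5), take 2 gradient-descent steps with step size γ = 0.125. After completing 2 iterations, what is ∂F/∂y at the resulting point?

∇F = (2x - 2y - 6, -2x + 6y + 2)
(x₁, y₁) = (3, 0.5) − 0.125·(-1, -1) = (3.125, 0.625)
(x₂, y₂) = (3.125, 0.625) − 0.125·(-1, -0.5) = (3.25, 0.6875)
∂F/∂y at (3.25, 0.6875) = -0.375

-0.375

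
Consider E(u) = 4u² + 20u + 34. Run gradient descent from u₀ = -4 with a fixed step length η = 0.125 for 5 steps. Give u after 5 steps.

E′(u) = 8u + 20
u₁ = -4 − 0.125·(-12) = -2.5
u₂ = -2.5 − 0.125·0 = -2.5
u₃ = -2.5 − 0.125·0 = -2.5
u₄ = -2.5 − 0.125·0 = -2.5
u₅ = -2.5 − 0.125·0 = -2.5

-2.5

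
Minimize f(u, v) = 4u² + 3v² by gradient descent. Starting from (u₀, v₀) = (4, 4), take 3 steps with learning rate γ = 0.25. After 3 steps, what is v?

-0.5

∇f = (8u, 6v)
(u₁, v₁) = (4, 4) − 0.25·(32, 24) = (-4, -2)
(u₂, v₂) = (-4, -2) − 0.25·(-32, -12) = (4, 1)
(u₃, v₃) = (4, 1) − 0.25·(32, 6) = (-4, -0.5)
v = -0.5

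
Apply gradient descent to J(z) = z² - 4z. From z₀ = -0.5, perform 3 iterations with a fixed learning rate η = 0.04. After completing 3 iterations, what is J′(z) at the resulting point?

-3.89344

J′(z) = 2z - 4
Step 1: J′(-0.5) = -5; z₁ = -0.5 − 0.04·(-5) = -0.3
Step 2: J′(-0.3) = -4.6; z₂ = -0.3 − 0.04·(-4.6) = -0.116
Step 3: J′(-0.116) = -4.232; z₃ = -0.116 − 0.04·(-4.232) = 0.05328
J′(z) at (0.05328) = -3.89344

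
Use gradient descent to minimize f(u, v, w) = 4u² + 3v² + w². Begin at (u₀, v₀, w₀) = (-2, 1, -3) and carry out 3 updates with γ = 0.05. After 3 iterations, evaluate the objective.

∇f = (8u, 6v, 2w)
(u₁, v₁, w₁) = (-2, 1, -3) − 0.05·(-16, 6, -6) = (-1.2, 0.7, -2.7)
(u₂, v₂, w₂) = (-1.2, 0.7, -2.7) − 0.05·(-9.6, 4.2, -5.4) = (-0.72, 0.49, -2.43)
(u₃, v₃, w₃) = (-0.72, 0.49, -2.43) − 0.05·(-5.76, 2.94, -4.86) = (-0.432, 0.343, -2.187)
f(-0.432, 0.343, -2.187) = 5.882412

5.882412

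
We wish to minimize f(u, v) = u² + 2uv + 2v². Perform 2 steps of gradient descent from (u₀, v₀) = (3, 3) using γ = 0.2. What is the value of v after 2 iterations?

∇f = (2u + 2v, 2u + 4v)
(u₁, v₁) = (3, 3) − 0.2·(12, 18) = (0.6, -0.6)
(u₂, v₂) = (0.6, -0.6) − 0.2·(0, -1.2) = (0.6, -0.36)
v = -0.36

-0.36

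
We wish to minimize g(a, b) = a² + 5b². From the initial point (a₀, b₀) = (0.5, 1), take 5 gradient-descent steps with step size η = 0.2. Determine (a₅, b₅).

(0.03888, -1)

∇g = (2a, 10b)
Step 1: at (0.5, 1), ∇g = (1, 10) → (0.5, 1) − 0.2·(1, 10) = (0.3, -1)
Step 2: at (0.3, -1), ∇g = (0.6, -10) → (0.3, -1) − 0.2·(0.6, -10) = (0.18, 1)
Step 3: at (0.18, 1), ∇g = (0.36, 10) → (0.18, 1) − 0.2·(0.36, 10) = (0.108, -1)
Step 4: at (0.108, -1), ∇g = (0.216, -10) → (0.108, -1) − 0.2·(0.216, -10) = (0.0648, 1)
Step 5: at (0.0648, 1), ∇g = (0.1296, 10) → (0.0648, 1) − 0.2·(0.1296, 10) = (0.03888, -1)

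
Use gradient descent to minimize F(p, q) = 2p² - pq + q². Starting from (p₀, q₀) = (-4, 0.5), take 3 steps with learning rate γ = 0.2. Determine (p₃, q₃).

(-0.136, -0.312)

∇F = (4p - q, -p + 2q)
(p₁, q₁) = (-4, 0.5) − 0.2·(-16.5, 5) = (-0.7, -0.5)
(p₂, q₂) = (-0.7, -0.5) − 0.2·(-2.3, -0.3) = (-0.24, -0.44)
(p₃, q₃) = (-0.24, -0.44) − 0.2·(-0.52, -0.64) = (-0.136, -0.312)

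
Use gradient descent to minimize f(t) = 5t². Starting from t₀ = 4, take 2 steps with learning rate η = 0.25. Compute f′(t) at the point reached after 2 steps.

90

f′(t) = 10t
Step 1: f′(4) = 40; t₁ = 4 − 0.25·40 = -6
Step 2: f′(-6) = -60; t₂ = -6 − 0.25·(-60) = 9
f′(t) at (9) = 90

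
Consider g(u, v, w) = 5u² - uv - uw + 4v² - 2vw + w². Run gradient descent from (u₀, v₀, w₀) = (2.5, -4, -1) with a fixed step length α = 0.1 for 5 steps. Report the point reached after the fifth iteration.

(-0.13224, -0.27958, -0.88132)

∇g = (10u - v - w, -u + 8v - 2w, -u - 2v + 2w)
(u₁, v₁, w₁) = (2.5, -4, -1) − 0.1·(30, -32.5, 3.5) = (-0.5, -0.75, -1.35)
(u₂, v₂, w₂) = (-0.5, -0.75, -1.35) − 0.1·(-2.9, -2.8, -0.7) = (-0.21, -0.47, -1.28)
(u₃, v₃, w₃) = (-0.21, -0.47, -1.28) − 0.1·(-0.35, -0.99, -1.41) = (-0.175, -0.371, -1.139)
(u₄, v₄, w₄) = (-0.175, -0.371, -1.139) − 0.1·(-0.24, -0.515, -1.361) = (-0.151, -0.3195, -1.0029)
(u₅, v₅, w₅) = (-0.151, -0.3195, -1.0029) − 0.1·(-0.1876, -0.3992, -1.2158) = (-0.13224, -0.27958, -0.88132)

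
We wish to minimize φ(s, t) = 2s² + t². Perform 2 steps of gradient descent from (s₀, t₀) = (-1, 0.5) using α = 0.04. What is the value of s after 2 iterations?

∇φ = (4s, 2t)
(s₁, t₁) = (-1, 0.5) − 0.04·(-4, 1) = (-0.84, 0.46)
(s₂, t₂) = (-0.84, 0.46) − 0.04·(-3.36, 0.92) = (-0.7056, 0.4232)
s = -0.7056

-0.7056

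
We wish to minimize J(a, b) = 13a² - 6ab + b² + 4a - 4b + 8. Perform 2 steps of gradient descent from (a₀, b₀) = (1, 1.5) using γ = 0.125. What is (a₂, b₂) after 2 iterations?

∇J = (26a - 6b + 4, -6a + 2b - 4)
Step 1: at (1, 1.5), ∇J = (21, -7) → (1, 1.5) − 0.125·(21, -7) = (-1.625, 2.375)
Step 2: at (-1.625, 2.375), ∇J = (-52.5, 10.5) → (-1.625, 2.375) − 0.125·(-52.5, 10.5) = (4.9375, 1.0625)

(4.9375, 1.0625)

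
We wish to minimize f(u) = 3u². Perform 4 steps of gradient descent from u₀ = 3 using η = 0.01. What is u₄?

f′(u) = 6u
Step 1: f′(3) = 18; u₁ = 3 − 0.01·18 = 2.82
Step 2: f′(2.82) = 16.92; u₂ = 2.82 − 0.01·16.92 = 2.6508
Step 3: f′(2.6508) = 15.9048; u₃ = 2.6508 − 0.01·15.9048 = 2.491752
Step 4: f′(2.491752) = 14.950512; u₄ = 2.491752 − 0.01·14.950512 = 2.34224688

2.34224688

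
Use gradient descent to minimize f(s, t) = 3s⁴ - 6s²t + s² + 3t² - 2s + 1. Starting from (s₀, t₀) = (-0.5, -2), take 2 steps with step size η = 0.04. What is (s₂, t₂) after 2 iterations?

∇f = (12s³ - 12st + 2s - 2, -6s² + 6t)
Step 1: at (-0.5, -2), ∇f = (-16.5, -13.5) → (-0.5, -2) − 0.04·(-16.5, -13.5) = (0.16, -1.46)
Step 2: at (0.16, -1.46), ∇f = (1.172352, -8.9136) → (0.16, -1.46) − 0.04·(1.172352, -8.9136) = (0.11310592, -1.103456)

(0.11310592, -1.103456)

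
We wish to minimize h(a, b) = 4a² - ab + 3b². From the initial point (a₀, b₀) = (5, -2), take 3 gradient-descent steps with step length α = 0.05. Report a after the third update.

∇h = (8a - b, -a + 6b)
(a₁, b₁) = (5, -2) − 0.05·(42, -17) = (2.9, -1.15)
(a₂, b₂) = (2.9, -1.15) − 0.05·(24.35, -9.8) = (1.6825, -0.66)
(a₃, b₃) = (1.6825, -0.66) − 0.05·(14.12, -5.6425) = (0.9765, -0.377875)
a = 0.9765

0.9765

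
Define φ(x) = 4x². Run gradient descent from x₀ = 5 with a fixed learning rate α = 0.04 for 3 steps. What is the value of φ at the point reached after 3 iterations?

φ′(x) = 8x
Step 1: φ′(5) = 40; x₁ = 5 − 0.04·40 = 3.4
Step 2: φ′(3.4) = 27.2; x₂ = 3.4 − 0.04·27.2 = 2.312
Step 3: φ′(2.312) = 18.496; x₃ = 2.312 − 0.04·18.496 = 1.57216
φ(1.57216) = 9.8867482624

9.8867482624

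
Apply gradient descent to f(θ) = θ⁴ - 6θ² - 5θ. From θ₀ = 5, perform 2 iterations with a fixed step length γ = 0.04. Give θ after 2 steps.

f′(θ) = 4θ³ - 12θ - 5
Step 1: f′(5) = 435; θ₁ = 5 − 0.04·435 = -12.4
Step 2: f′(-12.4) = -7482.696; θ₂ = -12.4 − 0.04·(-7482.696) = 286.90784

286.90784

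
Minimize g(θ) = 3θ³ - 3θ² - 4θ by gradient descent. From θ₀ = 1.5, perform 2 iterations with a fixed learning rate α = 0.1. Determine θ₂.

g′(θ) = 9θ² - 6θ - 4
θ₁ = 1.5 − 0.1·7.25 = 0.775
θ₂ = 0.775 − 0.1·(-3.244375) = 1.0994375

1.0994375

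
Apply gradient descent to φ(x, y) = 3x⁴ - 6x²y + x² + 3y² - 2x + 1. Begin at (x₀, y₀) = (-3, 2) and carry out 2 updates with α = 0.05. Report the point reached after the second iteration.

∇φ = (12x³ - 12xy + 2x - 2, -6x² + 6y)
Step 1: at (-3, 2), ∇φ = (-260, -42) → (-3, 2) − 0.05·(-260, -42) = (10, 4.1)
Step 2: at (10, 4.1), ∇φ = (11526, -575.4) → (10, 4.1) − 0.05·(11526, -575.4) = (-566.3, 32.87)

(-566.3, 32.87)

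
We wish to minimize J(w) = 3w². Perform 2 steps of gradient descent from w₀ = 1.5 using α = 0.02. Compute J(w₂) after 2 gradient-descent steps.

4.04794368

J′(w) = 6w
Step 1: J′(1.5) = 9; w₁ = 1.5 − 0.02·9 = 1.32
Step 2: J′(1.32) = 7.92; w₂ = 1.32 − 0.02·7.92 = 1.1616
J(1.1616) = 4.04794368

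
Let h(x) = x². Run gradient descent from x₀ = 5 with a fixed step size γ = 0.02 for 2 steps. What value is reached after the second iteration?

h′(x) = 2x
x₁ = 5 − 0.02·10 = 4.8
x₂ = 4.8 − 0.02·9.6 = 4.608

4.608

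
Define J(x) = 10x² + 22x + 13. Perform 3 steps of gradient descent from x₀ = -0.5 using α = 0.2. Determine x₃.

-17.3

J′(x) = 20x + 22
Step 1: J′(-0.5) = 12; x₁ = -0.5 − 0.2·12 = -2.9
Step 2: J′(-2.9) = -36; x₂ = -2.9 − 0.2·(-36) = 4.3
Step 3: J′(4.3) = 108; x₃ = 4.3 − 0.2·108 = -17.3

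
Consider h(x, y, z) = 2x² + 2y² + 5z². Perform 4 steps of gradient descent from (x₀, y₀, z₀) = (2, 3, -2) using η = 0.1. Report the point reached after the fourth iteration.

∇h = (4x, 4y, 10z)
(x₁, y₁, z₁) = (2, 3, -2) − 0.1·(8, 12, -20) = (1.2, 1.8, 0)
(x₂, y₂, z₂) = (1.2, 1.8, 0) − 0.1·(4.8, 7.2, 0) = (0.72, 1.08, 0)
(x₃, y₃, z₃) = (0.72, 1.08, 0) − 0.1·(2.88, 4.32, 0) = (0.432, 0.648, 0)
(x₄, y₄, z₄) = (0.432, 0.648, 0) − 0.1·(1.728, 2.592, 0) = (0.2592, 0.3888, 0)

(0.2592, 0.3888, 0)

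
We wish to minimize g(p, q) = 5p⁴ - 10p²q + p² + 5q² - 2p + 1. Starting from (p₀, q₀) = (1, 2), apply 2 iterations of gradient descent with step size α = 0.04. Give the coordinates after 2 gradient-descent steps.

(-0.6256, 2.256)

∇g = (20p³ - 20pq + 2p - 2, -10p² + 10q)
Step 1: at (1, 2), ∇g = (-20, 10) → (1, 2) − 0.04·(-20, 10) = (1.8, 1.6)
Step 2: at (1.8, 1.6), ∇g = (60.64, -16.4) → (1.8, 1.6) − 0.04·(60.64, -16.4) = (-0.6256, 2.256)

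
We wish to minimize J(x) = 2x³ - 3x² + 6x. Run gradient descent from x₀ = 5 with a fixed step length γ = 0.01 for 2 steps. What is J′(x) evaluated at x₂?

43.979782444416

J′(x) = 6x² - 6x + 6
x₁ = 5 − 0.01·126 = 3.74
x₂ = 3.74 − 0.01·67.4856 = 3.065144
J′(x) at (3.065144) = 43.979782444416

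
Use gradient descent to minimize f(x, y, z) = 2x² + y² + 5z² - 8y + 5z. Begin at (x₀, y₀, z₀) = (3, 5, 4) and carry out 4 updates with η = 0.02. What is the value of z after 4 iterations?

1.3432

∇f = (4x, 2y - 8, 10z + 5)
(x₁, y₁, z₁) = (3, 5, 4) − 0.02·(12, 2, 45) = (2.76, 4.96, 3.1)
(x₂, y₂, z₂) = (2.76, 4.96, 3.1) − 0.02·(11.04, 1.92, 36) = (2.5392, 4.9216, 2.38)
(x₃, y₃, z₃) = (2.5392, 4.9216, 2.38) − 0.02·(10.1568, 1.8432, 28.8) = (2.336064, 4.884736, 1.804)
(x₄, y₄, z₄) = (2.336064, 4.884736, 1.804) − 0.02·(9.344256, 1.769472, 23.04) = (2.14917888, 4.84934656, 1.3432)
z = 1.3432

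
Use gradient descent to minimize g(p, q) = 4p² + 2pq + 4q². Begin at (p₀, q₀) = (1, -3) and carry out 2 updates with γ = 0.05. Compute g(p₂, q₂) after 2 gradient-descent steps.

∇g = (8p + 2q, 2p + 8q)
Step 1: at (1, -3), ∇g = (2, -22) → (1, -3) − 0.05·(2, -22) = (0.9, -1.9)
Step 2: at (0.9, -1.9), ∇g = (3.4, -13.4) → (0.9, -1.9) − 0.05·(3.4, -13.4) = (0.73, -1.23)
g(0.73, -1.23) = 6.3874

6.3874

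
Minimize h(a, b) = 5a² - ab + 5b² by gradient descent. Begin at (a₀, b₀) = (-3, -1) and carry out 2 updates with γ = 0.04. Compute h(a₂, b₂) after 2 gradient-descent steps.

∇h = (10a - b, -a + 10b)
Step 1: at (-3, -1), ∇h = (-29, -7) → (-3, -1) − 0.04·(-29, -7) = (-1.84, -0.72)
Step 2: at (-1.84, -0.72), ∇h = (-17.68, -5.36) → (-1.84, -0.72) − 0.04·(-17.68, -5.36) = (-1.1328, -0.5056)
h(-1.1328, -0.5056) = 7.12159232

7.12159232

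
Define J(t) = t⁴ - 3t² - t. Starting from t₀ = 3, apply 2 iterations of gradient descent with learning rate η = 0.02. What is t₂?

J′(t) = 4t³ - 6t - 1
t₁ = 3 − 0.02·89 = 1.22
t₂ = 1.22 − 0.02·(-1.056608) = 1.24113216

1.24113216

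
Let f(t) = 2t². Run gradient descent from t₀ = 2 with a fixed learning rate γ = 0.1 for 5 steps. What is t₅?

f′(t) = 4t
t₁ = 2 − 0.1·8 = 1.2
t₂ = 1.2 − 0.1·4.8 = 0.72
t₃ = 0.72 − 0.1·2.88 = 0.432
t₄ = 0.432 − 0.1·1.728 = 0.2592
t₅ = 0.2592 − 0.1·1.0368 = 0.15552

0.15552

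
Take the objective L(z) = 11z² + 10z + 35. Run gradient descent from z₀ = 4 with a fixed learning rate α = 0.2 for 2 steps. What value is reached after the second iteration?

51.04

L′(z) = 22z + 10
Step 1: L′(4) = 98; z₁ = 4 − 0.2·98 = -15.6
Step 2: L′(-15.6) = -333.2; z₂ = -15.6 − 0.2·(-333.2) = 51.04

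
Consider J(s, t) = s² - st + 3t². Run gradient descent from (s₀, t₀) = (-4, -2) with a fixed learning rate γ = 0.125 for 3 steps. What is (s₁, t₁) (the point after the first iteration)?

(-3.25, -1)

∇J = (2s - t, -s + 6t)
Step 1: at (-4, -2), ∇J = (-6, -8) → (-4, -2) − 0.125·(-6, -8) = (-3.25, -1)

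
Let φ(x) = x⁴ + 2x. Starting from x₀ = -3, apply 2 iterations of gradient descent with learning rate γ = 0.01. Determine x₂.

φ′(x) = 4x³ + 2
Step 1: φ′(-3) = -106; x₁ = -3 − 0.01·(-106) = -1.94
Step 2: φ′(-1.94) = -27.205536; x₂ = -1.94 − 0.01·(-27.205536) = -1.66794464

-1.66794464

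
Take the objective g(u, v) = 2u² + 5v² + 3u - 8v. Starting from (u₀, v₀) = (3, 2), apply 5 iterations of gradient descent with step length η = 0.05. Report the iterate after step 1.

(2.25, 1.4)

∇g = (4u + 3, 10v - 8)
Step 1: at (3, 2), ∇g = (15, 12) → (3, 2) − 0.05·(15, 12) = (2.25, 1.4)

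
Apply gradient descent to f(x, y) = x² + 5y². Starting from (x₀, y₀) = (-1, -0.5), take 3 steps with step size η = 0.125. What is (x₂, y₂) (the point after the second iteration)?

(-0.5625, -0.03125)

∇f = (2x, 10y)
(x₁, y₁) = (-1, -0.5) − 0.125·(-2, -5) = (-0.75, 0.125)
(x₂, y₂) = (-0.75, 0.125) − 0.125·(-1.5, 1.25) = (-0.5625, -0.03125)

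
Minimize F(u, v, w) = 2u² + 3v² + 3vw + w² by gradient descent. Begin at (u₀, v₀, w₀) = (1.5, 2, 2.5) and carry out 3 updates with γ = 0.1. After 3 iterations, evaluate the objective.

0.46228675

∇F = (4u, 6v + 3w, 3v + 2w)
(u₁, v₁, w₁) = (1.5, 2, 2.5) − 0.1·(6, 19.5, 11) = (0.9, 0.05, 1.4)
(u₂, v₂, w₂) = (0.9, 0.05, 1.4) − 0.1·(3.6, 4.5, 2.95) = (0.54, -0.4, 1.105)
(u₃, v₃, w₃) = (0.54, -0.4, 1.105) − 0.1·(2.16, 0.915, 1.01) = (0.324, -0.4915, 1.004)
F(0.324, -0.4915, 1.004) = 0.46228675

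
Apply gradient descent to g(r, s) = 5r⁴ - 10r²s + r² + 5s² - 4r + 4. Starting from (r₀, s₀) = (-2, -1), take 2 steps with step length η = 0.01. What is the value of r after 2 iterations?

∇g = (20r³ - 20rs + 2r - 4, -10r² + 10s)
(r₁, s₁) = (-2, -1) − 0.01·(-208, -50) = (0.08, -0.5)
(r₂, s₂) = (0.08, -0.5) − 0.01·(-3.02976, -5.064) = (0.1102976, -0.44936)
r = 0.1102976

0.1102976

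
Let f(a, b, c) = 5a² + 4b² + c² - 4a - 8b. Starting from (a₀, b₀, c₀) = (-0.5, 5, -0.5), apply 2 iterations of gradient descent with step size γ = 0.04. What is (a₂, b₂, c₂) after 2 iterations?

(0.076, 2.8496, -0.4232)

∇f = (10a - 4, 8b - 8, 2c)
Step 1: at (-0.5, 5, -0.5), ∇f = (-9, 32, -1) → (-0.5, 5, -0.5) − 0.04·(-9, 32, -1) = (-0.14, 3.72, -0.46)
Step 2: at (-0.14, 3.72, -0.46), ∇f = (-5.4, 21.76, -0.92) → (-0.14, 3.72, -0.46) − 0.04·(-5.4, 21.76, -0.92) = (0.076, 2.8496, -0.4232)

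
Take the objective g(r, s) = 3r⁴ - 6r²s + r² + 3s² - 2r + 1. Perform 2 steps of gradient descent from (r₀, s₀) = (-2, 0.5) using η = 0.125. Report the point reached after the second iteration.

∇g = (12r³ - 12rs + 2r - 2, -6r² + 6s)
Step 1: at (-2, 0.5), ∇g = (-90, -21) → (-2, 0.5) − 0.125·(-90, -21) = (9.25, 3.125)
Step 2: at (9.25, 3.125), ∇g = (9167.0625, -494.625) → (9.25, 3.125) − 0.125·(9167.0625, -494.625) = (-1136.6328125, 64.953125)

(-1136.6328125, 64.953125)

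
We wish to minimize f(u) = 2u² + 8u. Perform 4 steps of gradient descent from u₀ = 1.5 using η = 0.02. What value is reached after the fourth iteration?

f′(u) = 4u + 8
Step 1: f′(1.5) = 14; u₁ = 1.5 − 0.02·14 = 1.22
Step 2: f′(1.22) = 12.88; u₂ = 1.22 − 0.02·12.88 = 0.9624
Step 3: f′(0.9624) = 11.8496; u₃ = 0.9624 − 0.02·11.8496 = 0.725408
Step 4: f′(0.725408) = 10.901632; u₄ = 0.725408 − 0.02·10.901632 = 0.50737536

0.50737536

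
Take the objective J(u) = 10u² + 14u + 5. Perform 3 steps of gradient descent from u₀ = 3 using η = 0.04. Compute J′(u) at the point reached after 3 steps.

0.592

J′(u) = 20u + 14
Step 1: J′(3) = 74; u₁ = 3 − 0.04·74 = 0.04
Step 2: J′(0.04) = 14.8; u₂ = 0.04 − 0.04·14.8 = -0.552
Step 3: J′(-0.552) = 2.96; u₃ = -0.552 − 0.04·2.96 = -0.6704
J′(u) at (-0.6704) = 0.592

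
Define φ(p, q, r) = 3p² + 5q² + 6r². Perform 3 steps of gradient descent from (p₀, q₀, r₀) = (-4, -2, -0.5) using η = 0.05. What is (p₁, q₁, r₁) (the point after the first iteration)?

∇φ = (6p, 10q, 12r)
Step 1: at (-4, -2, -0.5), ∇φ = (-24, -20, -6) → (-4, -2, -0.5) − 0.05·(-24, -20, -6) = (-2.8, -1, -0.2)

(-2.8, -1, -0.2)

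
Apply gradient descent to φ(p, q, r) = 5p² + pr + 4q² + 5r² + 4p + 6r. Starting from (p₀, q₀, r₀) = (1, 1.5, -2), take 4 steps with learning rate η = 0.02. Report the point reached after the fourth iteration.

(0.26768752, 0.74680704, -1.21042848)

∇φ = (10p + r + 4, 8q, p + 10r + 6)
Step 1: at (1, 1.5, -2), ∇φ = (12, 12, -13) → (1, 1.5, -2) − 0.02·(12, 12, -13) = (0.76, 1.26, -1.74)
Step 2: at (0.76, 1.26, -1.74), ∇φ = (9.86, 10.08, -10.64) → (0.76, 1.26, -1.74) − 0.02·(9.86, 10.08, -10.64) = (0.5628, 1.0584, -1.5272)
Step 3: at (0.5628, 1.0584, -1.5272), ∇φ = (8.1008, 8.4672, -8.7092) → (0.5628, 1.0584, -1.5272) − 0.02·(8.1008, 8.4672, -8.7092) = (0.400784, 0.889056, -1.353016)
Step 4: at (0.400784, 0.889056, -1.353016), ∇φ = (6.654824, 7.112448, -7.129376) → (0.400784, 0.889056, -1.353016) − 0.02·(6.654824, 7.112448, -7.129376) = (0.26768752, 0.74680704, -1.21042848)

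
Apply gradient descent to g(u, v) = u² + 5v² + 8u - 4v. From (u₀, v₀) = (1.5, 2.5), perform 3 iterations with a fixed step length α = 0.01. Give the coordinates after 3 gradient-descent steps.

∇g = (2u + 8, 10v - 4)
Step 1: at (1.5, 2.5), ∇g = (11, 21) → (1.5, 2.5) − 0.01·(11, 21) = (1.39, 2.29)
Step 2: at (1.39, 2.29), ∇g = (10.78, 18.9) → (1.39, 2.29) − 0.01·(10.78, 18.9) = (1.2822, 2.101)
Step 3: at (1.2822, 2.101), ∇g = (10.5644, 17.01) → (1.2822, 2.101) − 0.01·(10.5644, 17.01) = (1.176556, 1.9309)

(1.176556, 1.9309)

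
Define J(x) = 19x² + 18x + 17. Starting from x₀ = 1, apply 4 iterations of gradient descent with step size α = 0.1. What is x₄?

90.1072

J′(x) = 38x + 18
x₁ = 1 − 0.1·56 = -4.6
x₂ = -4.6 − 0.1·(-156.8) = 11.08
x₃ = 11.08 − 0.1·439.04 = -32.824
x₄ = -32.824 − 0.1·(-1229.312) = 90.1072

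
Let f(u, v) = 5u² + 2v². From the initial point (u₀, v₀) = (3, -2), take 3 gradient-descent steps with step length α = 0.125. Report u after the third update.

∇f = (10u, 4v)
(u₁, v₁) = (3, -2) − 0.125·(30, -8) = (-0.75, -1)
(u₂, v₂) = (-0.75, -1) − 0.125·(-7.5, -4) = (0.1875, -0.5)
(u₃, v₃) = (0.1875, -0.5) − 0.125·(1.875, -2) = (-0.046875, -0.25)
u = -0.046875

-0.046875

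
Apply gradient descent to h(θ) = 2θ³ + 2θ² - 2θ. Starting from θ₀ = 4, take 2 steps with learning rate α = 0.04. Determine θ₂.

h′(θ) = 6θ² + 4θ - 2
θ₁ = 4 − 0.04·110 = -0.4
θ₂ = -0.4 − 0.04·(-2.64) = -0.2944

-0.2944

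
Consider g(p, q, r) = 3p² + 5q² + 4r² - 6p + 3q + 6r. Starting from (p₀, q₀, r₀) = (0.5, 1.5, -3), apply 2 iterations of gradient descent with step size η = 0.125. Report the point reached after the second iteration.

(0.96875, -0.1875, -0.75)

∇g = (6p - 6, 10q + 3, 8r + 6)
Step 1: at (0.5, 1.5, -3), ∇g = (-3, 18, -18) → (0.5, 1.5, -3) − 0.125·(-3, 18, -18) = (0.875, -0.75, -0.75)
Step 2: at (0.875, -0.75, -0.75), ∇g = (-0.75, -4.5, 0) → (0.875, -0.75, -0.75) − 0.125·(-0.75, -4.5, 0) = (0.96875, -0.1875, -0.75)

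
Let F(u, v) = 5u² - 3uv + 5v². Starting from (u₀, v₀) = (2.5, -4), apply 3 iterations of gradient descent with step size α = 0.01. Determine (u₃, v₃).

(1.536867, -2.7434025)

∇F = (10u - 3v, -3u + 10v)
Step 1: at (2.5, -4), ∇F = (37, -47.5) → (2.5, -4) − 0.01·(37, -47.5) = (2.13, -3.525)
Step 2: at (2.13, -3.525), ∇F = (31.875, -41.64) → (2.13, -3.525) − 0.01·(31.875, -41.64) = (1.81125, -3.1086)
Step 3: at (1.81125, -3.1086), ∇F = (27.4383, -36.51975) → (1.81125, -3.1086) − 0.01·(27.4383, -36.51975) = (1.536867, -2.7434025)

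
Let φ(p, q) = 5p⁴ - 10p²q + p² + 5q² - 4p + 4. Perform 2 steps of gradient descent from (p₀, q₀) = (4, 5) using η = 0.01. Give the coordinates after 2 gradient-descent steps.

∇φ = (20p³ - 20pq + 2p - 4, -10p² + 10q)
Step 1: at (4, 5), ∇φ = (884, -110) → (4, 5) − 0.01·(884, -110) = (-4.84, 6.1)
Step 2: at (-4.84, 6.1), ∇φ = (-1690.79808, -173.256) → (-4.84, 6.1) − 0.01·(-1690.79808, -173.256) = (12.0679808, 7.83256)

(12.0679808, 7.83256)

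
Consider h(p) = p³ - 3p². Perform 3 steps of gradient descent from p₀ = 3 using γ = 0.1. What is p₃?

h′(p) = 3p² - 6p
p₁ = 3 − 0.1·9 = 2.1
p₂ = 2.1 − 0.1·0.63 = 2.037
p₃ = 2.037 − 0.1·0.226107 = 2.0143893

2.0143893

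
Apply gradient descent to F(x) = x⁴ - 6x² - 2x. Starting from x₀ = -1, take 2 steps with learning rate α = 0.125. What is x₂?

-1.4453125

F′(x) = 4x³ - 12x - 2
x₁ = -1 − 0.125·6 = -1.75
x₂ = -1.75 − 0.125·(-2.4375) = -1.4453125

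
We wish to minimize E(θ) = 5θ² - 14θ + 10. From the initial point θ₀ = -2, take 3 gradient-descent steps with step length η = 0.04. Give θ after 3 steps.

E′(θ) = 10θ - 14
θ₁ = -2 − 0.04·(-34) = -0.64
θ₂ = -0.64 − 0.04·(-20.4) = 0.176
θ₃ = 0.176 − 0.04·(-12.24) = 0.6656

0.6656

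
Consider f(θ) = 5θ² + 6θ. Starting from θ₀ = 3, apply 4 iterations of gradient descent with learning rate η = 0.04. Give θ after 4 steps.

f′(θ) = 10θ + 6
θ₁ = 3 − 0.04·36 = 1.56
θ₂ = 1.56 − 0.04·21.6 = 0.696
θ₃ = 0.696 − 0.04·12.96 = 0.1776
θ₄ = 0.1776 − 0.04·7.776 = -0.13344

-0.13344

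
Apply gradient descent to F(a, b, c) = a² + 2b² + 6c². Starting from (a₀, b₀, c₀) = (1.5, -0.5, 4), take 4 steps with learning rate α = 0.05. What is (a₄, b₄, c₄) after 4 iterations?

(0.98415, -0.2048, 0.1024)

∇F = (2a, 4b, 12c)
(a₁, b₁, c₁) = (1.5, -0.5, 4) − 0.05·(3, -2, 48) = (1.35, -0.4, 1.6)
(a₂, b₂, c₂) = (1.35, -0.4, 1.6) − 0.05·(2.7, -1.6, 19.2) = (1.215, -0.32, 0.64)
(a₃, b₃, c₃) = (1.215, -0.32, 0.64) − 0.05·(2.43, -1.28, 7.68) = (1.0935, -0.256, 0.256)
(a₄, b₄, c₄) = (1.0935, -0.256, 0.256) − 0.05·(2.187, -1.024, 3.072) = (0.98415, -0.2048, 0.1024)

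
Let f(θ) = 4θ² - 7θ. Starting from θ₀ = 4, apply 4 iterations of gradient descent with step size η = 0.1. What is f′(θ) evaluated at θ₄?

f′(θ) = 8θ - 7
Step 1: f′(4) = 25; θ₁ = 4 − 0.1·25 = 1.5
Step 2: f′(1.5) = 5; θ₂ = 1.5 − 0.1·5 = 1
Step 3: f′(1) = 1; θ₃ = 1 − 0.1·1 = 0.9
Step 4: f′(0.9) = 0.2; θ₄ = 0.9 − 0.1·0.2 = 0.88
f′(θ) at (0.88) = 0.04

0.04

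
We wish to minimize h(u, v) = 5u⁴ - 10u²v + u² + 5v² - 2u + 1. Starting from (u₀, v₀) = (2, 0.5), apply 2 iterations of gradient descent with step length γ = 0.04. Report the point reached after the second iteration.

(30.9696256, 6.55696)

∇h = (20u³ - 20uv + 2u - 2, -10u² + 10v)
Step 1: at (2, 0.5), ∇h = (142, -35) → (2, 0.5) − 0.04·(142, -35) = (-3.68, 1.9)
Step 2: at (-3.68, 1.9), ∇h = (-866.24064, -116.424) → (-3.68, 1.9) − 0.04·(-866.24064, -116.424) = (30.9696256, 6.55696)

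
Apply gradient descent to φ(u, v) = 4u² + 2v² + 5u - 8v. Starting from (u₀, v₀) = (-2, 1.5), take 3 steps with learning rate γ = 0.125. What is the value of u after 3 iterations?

-0.625

∇φ = (8u + 5, 4v - 8)
Step 1: at (-2, 1.5), ∇φ = (-11, -2) → (-2, 1.5) − 0.125·(-11, -2) = (-0.625, 1.75)
Step 2: at (-0.625, 1.75), ∇φ = (0, -1) → (-0.625, 1.75) − 0.125·(0, -1) = (-0.625, 1.875)
Step 3: at (-0.625, 1.875), ∇φ = (0, -0.5) → (-0.625, 1.875) − 0.125·(0, -0.5) = (-0.625, 1.9375)
u = -0.625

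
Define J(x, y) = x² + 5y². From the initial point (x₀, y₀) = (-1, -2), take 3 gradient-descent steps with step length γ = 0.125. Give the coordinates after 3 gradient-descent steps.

∇J = (2x, 10y)
(x₁, y₁) = (-1, -2) − 0.125·(-2, -20) = (-0.75, 0.5)
(x₂, y₂) = (-0.75, 0.5) − 0.125·(-1.5, 5) = (-0.5625, -0.125)
(x₃, y₃) = (-0.5625, -0.125) − 0.125·(-1.125, -1.25) = (-0.421875, 0.03125)

(-0.421875, 0.03125)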